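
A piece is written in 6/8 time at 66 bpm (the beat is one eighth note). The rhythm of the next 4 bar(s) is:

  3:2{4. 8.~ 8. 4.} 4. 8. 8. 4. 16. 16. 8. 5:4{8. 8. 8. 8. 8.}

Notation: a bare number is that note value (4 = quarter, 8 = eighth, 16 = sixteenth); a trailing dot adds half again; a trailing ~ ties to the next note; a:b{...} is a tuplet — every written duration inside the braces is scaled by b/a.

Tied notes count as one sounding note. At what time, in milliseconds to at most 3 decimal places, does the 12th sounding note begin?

note 12 onset = 96/5b = 17454.545ms

1. 0.0ms @ 0 + 1818.182ms (2)
2. 1818.182ms @ 2 + 1818.182ms (2)
3. 3636.364ms @ 4 + 1818.182ms (2)
4. 5454.545ms @ 6 + 2727.273ms (3)
5. 8181.818ms @ 9 + 1363.636ms (3/2)
6. 9545.455ms @ 21/2 + 1363.636ms (3/2)
7. 10909.091ms @ 12 + 2727.273ms (3)
8. 13636.364ms @ 15 + 681.818ms (3/4)
9. 14318.182ms @ 63/4 + 681.818ms (3/4)
10. 15000.0ms @ 33/2 + 1363.636ms (3/2)
11. 16363.636ms @ 18 + 1090.909ms (6/5)
12. 17454.545ms @ 96/5 + 1090.909ms (6/5)
13. 18545.455ms @ 102/5 + 1090.909ms (6/5)
14. 19636.364ms @ 108/5 + 1090.909ms (6/5)
15. 20727.273ms @ 114/5 + 1090.909ms (6/5)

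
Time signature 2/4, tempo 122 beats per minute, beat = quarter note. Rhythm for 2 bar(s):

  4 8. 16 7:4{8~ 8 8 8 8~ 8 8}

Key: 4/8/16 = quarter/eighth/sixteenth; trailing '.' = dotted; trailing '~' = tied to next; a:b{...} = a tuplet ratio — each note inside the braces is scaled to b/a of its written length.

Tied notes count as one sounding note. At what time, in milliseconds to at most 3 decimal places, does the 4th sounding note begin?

note 4 onset = 2b = 983.607ms

1. 0.0ms @ 0 + 491.803ms (1)
2. 491.803ms @ 1 + 368.852ms (3/4)
3. 860.656ms @ 7/4 + 122.951ms (1/4)
4. 983.607ms @ 2 + 281.03ms (4/7)
5. 1264.637ms @ 18/7 + 140.515ms (2/7)
6. 1405.152ms @ 20/7 + 140.515ms (2/7)
7. 1545.667ms @ 22/7 + 281.03ms (4/7)
8. 1826.698ms @ 26/7 + 140.515ms (2/7)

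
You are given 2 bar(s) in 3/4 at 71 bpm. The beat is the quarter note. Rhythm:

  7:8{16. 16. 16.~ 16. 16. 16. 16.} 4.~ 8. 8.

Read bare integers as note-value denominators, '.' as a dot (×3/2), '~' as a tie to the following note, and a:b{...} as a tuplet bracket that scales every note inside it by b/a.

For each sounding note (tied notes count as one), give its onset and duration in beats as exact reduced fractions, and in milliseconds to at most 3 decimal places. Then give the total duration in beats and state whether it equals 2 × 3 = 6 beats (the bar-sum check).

1) 0.0ms=0b +362.173ms=3/7b
2) 362.173ms=3/7b +362.173ms=3/7b
3) 724.346ms=6/7b +724.346ms=6/7b
4) 1448.692ms=12/7b +362.173ms=3/7b
5) 1810.865ms=15/7b +362.173ms=3/7b
6) 2173.038ms=18/7b +362.173ms=3/7b
7) 2535.211ms=3b +1901.408ms=9/4b
8) 4436.62ms=21/4b +633.803ms=3/4b
Σ=6b of 6 (71bpm 3/4) — PASS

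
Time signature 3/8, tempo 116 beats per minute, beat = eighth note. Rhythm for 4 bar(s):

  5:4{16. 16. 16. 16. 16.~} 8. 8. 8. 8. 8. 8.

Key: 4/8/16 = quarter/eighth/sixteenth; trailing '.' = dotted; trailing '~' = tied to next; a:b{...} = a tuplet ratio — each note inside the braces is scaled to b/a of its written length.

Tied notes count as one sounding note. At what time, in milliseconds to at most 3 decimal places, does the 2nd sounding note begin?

1. 0.0ms @ 0 + 310.345ms (3/5)
2. 310.345ms @ 3/5 + 310.345ms (3/5)
3. 620.69ms @ 6/5 + 310.345ms (3/5)
4. 931.034ms @ 9/5 + 310.345ms (3/5)
5. 1241.379ms @ 12/5 + 1086.207ms (21/10)
6. 2327.586ms @ 9/2 + 775.862ms (3/2)
7. 3103.448ms @ 6 + 775.862ms (3/2)
8. 3879.31ms @ 15/2 + 775.862ms (3/2)
9. 4655.172ms @ 9 + 775.862ms (3/2)
10. 5431.034ms @ 21/2 + 775.862ms (3/2)

note 2 onset = 3/5b = 310.345ms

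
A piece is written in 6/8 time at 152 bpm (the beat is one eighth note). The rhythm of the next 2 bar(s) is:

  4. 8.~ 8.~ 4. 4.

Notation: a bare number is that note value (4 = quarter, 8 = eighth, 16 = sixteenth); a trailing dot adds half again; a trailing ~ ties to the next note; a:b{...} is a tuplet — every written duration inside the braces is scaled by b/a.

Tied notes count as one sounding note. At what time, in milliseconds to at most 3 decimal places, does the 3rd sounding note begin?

1. 0.0ms @ 0 + 1184.211ms (3)
2. 1184.211ms @ 3 + 2368.421ms (6)
3. 3552.632ms @ 9 + 1184.211ms (3)

note 3 onset = 9b = 3552.632ms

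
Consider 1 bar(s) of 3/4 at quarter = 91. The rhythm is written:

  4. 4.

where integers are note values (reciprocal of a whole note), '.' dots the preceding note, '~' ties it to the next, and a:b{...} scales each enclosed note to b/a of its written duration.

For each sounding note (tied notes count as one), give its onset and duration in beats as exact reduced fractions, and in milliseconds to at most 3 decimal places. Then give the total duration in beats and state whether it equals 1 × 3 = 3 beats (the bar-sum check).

1) 0.0ms=0b +989.011ms=3/2b
2) 989.011ms=3/2b +989.011ms=3/2b
Σ=3b of 3 (91bpm 3/4) — PASS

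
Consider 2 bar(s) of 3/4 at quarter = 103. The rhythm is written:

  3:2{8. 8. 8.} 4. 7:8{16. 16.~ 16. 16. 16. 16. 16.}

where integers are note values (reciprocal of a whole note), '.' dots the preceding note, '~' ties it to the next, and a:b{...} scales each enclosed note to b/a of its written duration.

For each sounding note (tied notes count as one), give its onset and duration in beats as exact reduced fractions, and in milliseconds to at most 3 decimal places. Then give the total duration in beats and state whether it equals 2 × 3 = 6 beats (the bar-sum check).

1) 0.0ms=0b +291.262ms=1/2b
2) 291.262ms=1/2b +291.262ms=1/2b
3) 582.524ms=1b +291.262ms=1/2b
4) 873.786ms=3/2b +873.786ms=3/2b
5) 1747.573ms=3b +249.653ms=3/7b
6) 1997.226ms=24/7b +499.307ms=6/7b
7) 2496.533ms=30/7b +249.653ms=3/7b
8) 2746.186ms=33/7b +249.653ms=3/7b
9) 2995.839ms=36/7b +249.653ms=3/7b
10) 3245.492ms=39/7b +249.653ms=3/7b
Σ=6b of 6 (103bpm 3/4) — PASS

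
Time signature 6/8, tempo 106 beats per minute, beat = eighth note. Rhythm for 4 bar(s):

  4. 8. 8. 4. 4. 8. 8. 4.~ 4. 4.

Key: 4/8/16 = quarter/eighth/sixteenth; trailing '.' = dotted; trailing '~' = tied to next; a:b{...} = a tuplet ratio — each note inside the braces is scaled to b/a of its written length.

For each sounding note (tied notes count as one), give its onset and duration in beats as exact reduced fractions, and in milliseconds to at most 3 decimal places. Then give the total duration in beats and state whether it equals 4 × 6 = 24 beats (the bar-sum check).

1) 0.0ms=0b +1698.113ms=3b
2) 1698.113ms=3b +849.057ms=3/2b
3) 2547.17ms=9/2b +849.057ms=3/2b
4) 3396.226ms=6b +1698.113ms=3b
5) 5094.34ms=9b +1698.113ms=3b
6) 6792.453ms=12b +849.057ms=3/2b
7) 7641.509ms=27/2b +849.057ms=3/2b
8) 8490.566ms=15b +3396.226ms=6b
9) 11886.792ms=21b +1698.113ms=3b
Σ=24b of 24 (106bpm 6/8) — PASS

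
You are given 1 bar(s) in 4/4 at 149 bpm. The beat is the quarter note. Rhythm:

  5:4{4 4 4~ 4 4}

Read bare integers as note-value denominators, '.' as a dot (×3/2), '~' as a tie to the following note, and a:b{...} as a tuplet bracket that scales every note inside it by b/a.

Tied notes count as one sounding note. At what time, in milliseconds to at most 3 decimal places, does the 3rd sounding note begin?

note 3 onset = 8/5b = 644.295ms

1. 0.0ms @ 0 + 322.148ms (4/5)
2. 322.148ms @ 4/5 + 322.148ms (4/5)
3. 644.295ms @ 8/5 + 644.295ms (8/5)
4. 1288.591ms @ 16/5 + 322.148ms (4/5)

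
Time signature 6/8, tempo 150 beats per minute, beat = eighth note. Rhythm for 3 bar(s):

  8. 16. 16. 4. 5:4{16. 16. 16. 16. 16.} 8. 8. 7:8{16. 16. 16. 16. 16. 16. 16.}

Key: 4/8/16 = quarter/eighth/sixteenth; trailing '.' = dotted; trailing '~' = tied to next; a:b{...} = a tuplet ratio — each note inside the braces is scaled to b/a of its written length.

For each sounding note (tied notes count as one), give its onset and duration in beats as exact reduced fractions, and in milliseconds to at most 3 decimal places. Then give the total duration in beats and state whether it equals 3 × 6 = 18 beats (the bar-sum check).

1) 0.0ms=0b +600.0ms=3/2b
2) 600.0ms=3/2b +300.0ms=3/4b
3) 900.0ms=9/4b +300.0ms=3/4b
4) 1200.0ms=3b +1200.0ms=3b
5) 2400.0ms=6b +240.0ms=3/5b
6) 2640.0ms=33/5b +240.0ms=3/5b
7) 2880.0ms=36/5b +240.0ms=3/5b
8) 3120.0ms=39/5b +240.0ms=3/5b
9) 3360.0ms=42/5b +240.0ms=3/5b
10) 3600.0ms=9b +600.0ms=3/2b
11) 4200.0ms=21/2b +600.0ms=3/2b
12) 4800.0ms=12b +342.857ms=6/7b
13) 5142.857ms=90/7b +342.857ms=6/7b
14) 5485.714ms=96/7b +342.857ms=6/7b
15) 5828.571ms=102/7b +342.857ms=6/7b
16) 6171.429ms=108/7b +342.857ms=6/7b
17) 6514.286ms=114/7b +342.857ms=6/7b
18) 6857.143ms=120/7b +342.857ms=6/7b
Σ=18b of 18 (150bpm 6/8) — PASS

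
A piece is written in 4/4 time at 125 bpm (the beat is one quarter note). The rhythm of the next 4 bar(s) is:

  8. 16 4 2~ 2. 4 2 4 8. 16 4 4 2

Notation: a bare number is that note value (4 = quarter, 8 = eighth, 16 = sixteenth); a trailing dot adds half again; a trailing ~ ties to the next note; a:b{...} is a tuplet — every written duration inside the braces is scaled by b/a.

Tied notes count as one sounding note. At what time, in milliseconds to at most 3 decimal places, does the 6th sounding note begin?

note 6 onset = 8b = 3840.0ms

1. 0.0ms @ 0 + 360.0ms (3/4)
2. 360.0ms @ 3/4 + 120.0ms (1/4)
3. 480.0ms @ 1 + 480.0ms (1)
4. 960.0ms @ 2 + 2400.0ms (5)
5. 3360.0ms @ 7 + 480.0ms (1)
6. 3840.0ms @ 8 + 960.0ms (2)
7. 4800.0ms @ 10 + 480.0ms (1)
8. 5280.0ms @ 11 + 360.0ms (3/4)
9. 5640.0ms @ 47/4 + 120.0ms (1/4)
10. 5760.0ms @ 12 + 480.0ms (1)
11. 6240.0ms @ 13 + 480.0ms (1)
12. 6720.0ms @ 14 + 960.0ms (2)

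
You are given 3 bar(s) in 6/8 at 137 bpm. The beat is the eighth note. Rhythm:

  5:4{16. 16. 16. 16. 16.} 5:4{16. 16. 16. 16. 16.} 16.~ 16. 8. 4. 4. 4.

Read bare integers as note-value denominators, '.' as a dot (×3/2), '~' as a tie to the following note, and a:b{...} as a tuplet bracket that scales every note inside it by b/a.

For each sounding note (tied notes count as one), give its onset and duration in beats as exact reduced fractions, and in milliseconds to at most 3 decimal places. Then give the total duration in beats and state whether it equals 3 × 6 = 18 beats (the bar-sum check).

1) 0.0ms=0b +262.774ms=3/5b
2) 262.774ms=3/5b +262.774ms=3/5b
3) 525.547ms=6/5b +262.774ms=3/5b
4) 788.321ms=9/5b +262.774ms=3/5b
5) 1051.095ms=12/5b +262.774ms=3/5b
6) 1313.869ms=3b +262.774ms=3/5b
7) 1576.642ms=18/5b +262.774ms=3/5b
8) 1839.416ms=21/5b +262.774ms=3/5b
9) 2102.19ms=24/5b +262.774ms=3/5b
10) 2364.964ms=27/5b +262.774ms=3/5b
11) 2627.737ms=6b +656.934ms=3/2b
12) 3284.672ms=15/2b +656.934ms=3/2b
13) 3941.606ms=9b +1313.869ms=3b
14) 5255.474ms=12b +1313.869ms=3b
15) 6569.343ms=15b +1313.869ms=3b
Σ=18b of 18 (137bpm 6/8) — PASS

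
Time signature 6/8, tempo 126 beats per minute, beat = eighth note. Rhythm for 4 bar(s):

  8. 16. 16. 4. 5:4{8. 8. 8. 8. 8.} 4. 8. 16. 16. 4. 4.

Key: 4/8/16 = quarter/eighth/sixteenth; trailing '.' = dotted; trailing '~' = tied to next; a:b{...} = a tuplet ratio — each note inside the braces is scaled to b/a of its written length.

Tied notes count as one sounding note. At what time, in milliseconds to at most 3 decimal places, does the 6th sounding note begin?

note 6 onset = 36/5b = 3428.571ms

1. 0.0ms @ 0 + 714.286ms (3/2)
2. 714.286ms @ 3/2 + 357.143ms (3/4)
3. 1071.429ms @ 9/4 + 357.143ms (3/4)
4. 1428.571ms @ 3 + 1428.571ms (3)
5. 2857.143ms @ 6 + 571.429ms (6/5)
6. 3428.571ms @ 36/5 + 571.429ms (6/5)
7. 4000.0ms @ 42/5 + 571.429ms (6/5)
8. 4571.429ms @ 48/5 + 571.429ms (6/5)
9. 5142.857ms @ 54/5 + 571.429ms (6/5)
10. 5714.286ms @ 12 + 1428.571ms (3)
11. 7142.857ms @ 15 + 714.286ms (3/2)
12. 7857.143ms @ 33/2 + 357.143ms (3/4)
13. 8214.286ms @ 69/4 + 357.143ms (3/4)
14. 8571.429ms @ 18 + 1428.571ms (3)
15. 10000.0ms @ 21 + 1428.571ms (3)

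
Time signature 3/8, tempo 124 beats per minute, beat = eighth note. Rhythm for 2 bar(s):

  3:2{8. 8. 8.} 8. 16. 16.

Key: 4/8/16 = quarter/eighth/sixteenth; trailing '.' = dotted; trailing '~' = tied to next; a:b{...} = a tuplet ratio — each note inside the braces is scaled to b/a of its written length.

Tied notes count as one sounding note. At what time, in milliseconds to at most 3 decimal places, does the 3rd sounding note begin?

note 3 onset = 2b = 967.742ms

1. 0.0ms @ 0 + 483.871ms (1)
2. 483.871ms @ 1 + 483.871ms (1)
3. 967.742ms @ 2 + 483.871ms (1)
4. 1451.613ms @ 3 + 725.806ms (3/2)
5. 2177.419ms @ 9/2 + 362.903ms (3/4)
6. 2540.323ms @ 21/4 + 362.903ms (3/4)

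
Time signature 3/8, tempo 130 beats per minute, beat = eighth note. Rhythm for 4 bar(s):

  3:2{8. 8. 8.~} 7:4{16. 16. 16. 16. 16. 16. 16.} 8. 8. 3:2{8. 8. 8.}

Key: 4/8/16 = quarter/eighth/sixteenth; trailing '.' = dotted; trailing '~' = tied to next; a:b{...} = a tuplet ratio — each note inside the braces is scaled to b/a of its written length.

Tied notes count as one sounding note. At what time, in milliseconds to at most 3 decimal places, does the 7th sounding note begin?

1. 0.0ms @ 0 + 461.538ms (1)
2. 461.538ms @ 1 + 461.538ms (1)
3. 923.077ms @ 2 + 659.341ms (10/7)
4. 1582.418ms @ 24/7 + 197.802ms (3/7)
5. 1780.22ms @ 27/7 + 197.802ms (3/7)
6. 1978.022ms @ 30/7 + 197.802ms (3/7)
7. 2175.824ms @ 33/7 + 197.802ms (3/7)
8. 2373.626ms @ 36/7 + 197.802ms (3/7)
9. 2571.429ms @ 39/7 + 197.802ms (3/7)
10. 2769.231ms @ 6 + 692.308ms (3/2)
11. 3461.538ms @ 15/2 + 692.308ms (3/2)
12. 4153.846ms @ 9 + 461.538ms (1)
13. 4615.385ms @ 10 + 461.538ms (1)
14. 5076.923ms @ 11 + 461.538ms (1)

note 7 onset = 33/7b = 2175.824ms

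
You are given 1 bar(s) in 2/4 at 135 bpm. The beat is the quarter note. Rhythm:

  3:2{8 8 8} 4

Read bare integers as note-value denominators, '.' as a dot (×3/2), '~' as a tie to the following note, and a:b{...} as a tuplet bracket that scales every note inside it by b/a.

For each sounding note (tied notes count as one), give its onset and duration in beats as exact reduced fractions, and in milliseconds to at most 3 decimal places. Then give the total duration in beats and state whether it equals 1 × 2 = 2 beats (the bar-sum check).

1) 0.0ms=0b +148.148ms=1/3b
2) 148.148ms=1/3b +148.148ms=1/3b
3) 296.296ms=2/3b +148.148ms=1/3b
4) 444.444ms=1b +444.444ms=1b
Σ=2b of 2 (135bpm 2/4) — PASS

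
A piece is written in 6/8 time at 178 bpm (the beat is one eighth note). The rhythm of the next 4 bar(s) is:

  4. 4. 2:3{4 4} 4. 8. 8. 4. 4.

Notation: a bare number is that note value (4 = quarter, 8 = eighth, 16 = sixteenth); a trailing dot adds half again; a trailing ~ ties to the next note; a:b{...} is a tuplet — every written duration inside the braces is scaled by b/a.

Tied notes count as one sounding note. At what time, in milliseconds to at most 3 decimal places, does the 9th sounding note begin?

1. 0.0ms @ 0 + 1011.236ms (3)
2. 1011.236ms @ 3 + 1011.236ms (3)
3. 2022.472ms @ 6 + 1011.236ms (3)
4. 3033.708ms @ 9 + 1011.236ms (3)
5. 4044.944ms @ 12 + 1011.236ms (3)
6. 5056.18ms @ 15 + 505.618ms (3/2)
7. 5561.798ms @ 33/2 + 505.618ms (3/2)
8. 6067.416ms @ 18 + 1011.236ms (3)
9. 7078.652ms @ 21 + 1011.236ms (3)

note 9 onset = 21b = 7078.652ms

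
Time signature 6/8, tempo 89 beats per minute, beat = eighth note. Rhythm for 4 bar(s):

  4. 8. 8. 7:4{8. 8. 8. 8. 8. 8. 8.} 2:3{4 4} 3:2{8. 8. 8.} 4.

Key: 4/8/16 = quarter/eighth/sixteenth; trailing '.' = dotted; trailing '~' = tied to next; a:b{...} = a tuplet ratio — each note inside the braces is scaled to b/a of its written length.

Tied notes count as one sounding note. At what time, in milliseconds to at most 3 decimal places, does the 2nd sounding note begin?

note 2 onset = 3b = 2022.472ms

1. 0.0ms @ 0 + 2022.472ms (3)
2. 2022.472ms @ 3 + 1011.236ms (3/2)
3. 3033.708ms @ 9/2 + 1011.236ms (3/2)
4. 4044.944ms @ 6 + 577.849ms (6/7)
5. 4622.793ms @ 48/7 + 577.849ms (6/7)
6. 5200.642ms @ 54/7 + 577.849ms (6/7)
7. 5778.491ms @ 60/7 + 577.849ms (6/7)
8. 6356.34ms @ 66/7 + 577.849ms (6/7)
9. 6934.189ms @ 72/7 + 577.849ms (6/7)
10. 7512.039ms @ 78/7 + 577.849ms (6/7)
11. 8089.888ms @ 12 + 2022.472ms (3)
12. 10112.36ms @ 15 + 2022.472ms (3)
13. 12134.831ms @ 18 + 674.157ms (1)
14. 12808.989ms @ 19 + 674.157ms (1)
15. 13483.146ms @ 20 + 674.157ms (1)
16. 14157.303ms @ 21 + 2022.472ms (3)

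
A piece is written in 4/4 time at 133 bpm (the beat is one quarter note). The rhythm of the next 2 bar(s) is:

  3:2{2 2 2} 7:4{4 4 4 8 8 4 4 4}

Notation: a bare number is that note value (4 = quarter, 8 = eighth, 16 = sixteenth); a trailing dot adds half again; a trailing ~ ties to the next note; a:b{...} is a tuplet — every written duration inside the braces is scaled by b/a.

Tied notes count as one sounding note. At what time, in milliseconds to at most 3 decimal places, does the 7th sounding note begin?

1. 0.0ms @ 0 + 601.504ms (4/3)
2. 601.504ms @ 4/3 + 601.504ms (4/3)
3. 1203.008ms @ 8/3 + 601.504ms (4/3)
4. 1804.511ms @ 4 + 257.787ms (4/7)
5. 2062.299ms @ 32/7 + 257.787ms (4/7)
6. 2320.086ms @ 36/7 + 257.787ms (4/7)
7. 2577.873ms @ 40/7 + 128.894ms (2/7)
8. 2706.767ms @ 6 + 128.894ms (2/7)
9. 2835.661ms @ 44/7 + 257.787ms (4/7)
10. 3093.448ms @ 48/7 + 257.787ms (4/7)
11. 3351.235ms @ 52/7 + 257.787ms (4/7)

note 7 onset = 40/7b = 2577.873ms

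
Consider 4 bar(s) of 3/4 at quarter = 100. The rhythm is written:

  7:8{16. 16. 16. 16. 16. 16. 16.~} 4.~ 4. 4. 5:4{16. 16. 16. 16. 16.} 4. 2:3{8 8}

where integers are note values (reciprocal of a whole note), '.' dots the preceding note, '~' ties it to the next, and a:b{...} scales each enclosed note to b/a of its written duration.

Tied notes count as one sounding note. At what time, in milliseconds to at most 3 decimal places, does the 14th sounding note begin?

note 14 onset = 9b = 5400.0ms

1. 0.0ms @ 0 + 257.143ms (3/7)
2. 257.143ms @ 3/7 + 257.143ms (3/7)
3. 514.286ms @ 6/7 + 257.143ms (3/7)
4. 771.429ms @ 9/7 + 257.143ms (3/7)
5. 1028.571ms @ 12/7 + 257.143ms (3/7)
6. 1285.714ms @ 15/7 + 257.143ms (3/7)
7. 1542.857ms @ 18/7 + 2057.143ms (24/7)
8. 3600.0ms @ 6 + 900.0ms (3/2)
9. 4500.0ms @ 15/2 + 180.0ms (3/10)
10. 4680.0ms @ 39/5 + 180.0ms (3/10)
11. 4860.0ms @ 81/10 + 180.0ms (3/10)
12. 5040.0ms @ 42/5 + 180.0ms (3/10)
13. 5220.0ms @ 87/10 + 180.0ms (3/10)
14. 5400.0ms @ 9 + 900.0ms (3/2)
15. 6300.0ms @ 21/2 + 450.0ms (3/4)
16. 6750.0ms @ 45/4 + 450.0ms (3/4)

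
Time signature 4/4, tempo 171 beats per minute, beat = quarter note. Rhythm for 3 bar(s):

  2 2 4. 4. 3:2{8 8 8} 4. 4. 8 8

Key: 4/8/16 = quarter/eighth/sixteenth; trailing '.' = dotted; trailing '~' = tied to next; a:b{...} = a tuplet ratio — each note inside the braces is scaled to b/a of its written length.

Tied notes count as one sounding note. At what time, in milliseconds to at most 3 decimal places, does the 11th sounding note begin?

note 11 onset = 23/2b = 4035.088ms

1. 0.0ms @ 0 + 701.754ms (2)
2. 701.754ms @ 2 + 701.754ms (2)
3. 1403.509ms @ 4 + 526.316ms (3/2)
4. 1929.825ms @ 11/2 + 526.316ms (3/2)
5. 2456.14ms @ 7 + 116.959ms (1/3)
6. 2573.099ms @ 22/3 + 116.959ms (1/3)
7. 2690.058ms @ 23/3 + 116.959ms (1/3)
8. 2807.018ms @ 8 + 526.316ms (3/2)
9. 3333.333ms @ 19/2 + 526.316ms (3/2)
10. 3859.649ms @ 11 + 175.439ms (1/2)
11. 4035.088ms @ 23/2 + 175.439ms (1/2)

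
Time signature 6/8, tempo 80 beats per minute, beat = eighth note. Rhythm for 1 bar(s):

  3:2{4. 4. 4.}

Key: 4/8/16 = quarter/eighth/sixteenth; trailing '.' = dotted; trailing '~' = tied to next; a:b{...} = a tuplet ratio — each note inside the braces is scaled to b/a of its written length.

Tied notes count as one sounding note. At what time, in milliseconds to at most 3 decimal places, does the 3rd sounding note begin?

note 3 onset = 4b = 3000.0ms

1. 0.0ms @ 0 + 1500.0ms (2)
2. 1500.0ms @ 2 + 1500.0ms (2)
3. 3000.0ms @ 4 + 1500.0ms (2)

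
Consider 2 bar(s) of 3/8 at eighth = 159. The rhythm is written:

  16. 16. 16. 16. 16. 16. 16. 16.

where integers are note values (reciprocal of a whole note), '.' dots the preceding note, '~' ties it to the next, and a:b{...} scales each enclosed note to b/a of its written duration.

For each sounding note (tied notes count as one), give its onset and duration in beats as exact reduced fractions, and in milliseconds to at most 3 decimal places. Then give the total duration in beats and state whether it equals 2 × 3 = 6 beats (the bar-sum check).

1) 0.0ms=0b +283.019ms=3/4b
2) 283.019ms=3/4b +283.019ms=3/4b
3) 566.038ms=3/2b +283.019ms=3/4b
4) 849.057ms=9/4b +283.019ms=3/4b
5) 1132.075ms=3b +283.019ms=3/4b
6) 1415.094ms=15/4b +283.019ms=3/4b
7) 1698.113ms=9/2b +283.019ms=3/4b
8) 1981.132ms=21/4b +283.019ms=3/4b
Σ=6b of 6 (159bpm 3/8) — PASS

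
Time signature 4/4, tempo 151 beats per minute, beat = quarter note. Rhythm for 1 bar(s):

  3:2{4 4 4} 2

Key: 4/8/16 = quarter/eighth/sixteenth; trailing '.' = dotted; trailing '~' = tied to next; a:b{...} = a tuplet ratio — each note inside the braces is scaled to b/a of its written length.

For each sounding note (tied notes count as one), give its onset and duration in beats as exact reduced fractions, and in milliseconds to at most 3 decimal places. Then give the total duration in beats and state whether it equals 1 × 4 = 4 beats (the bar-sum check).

1) 0.0ms=0b +264.901ms=2/3b
2) 264.901ms=2/3b +264.901ms=2/3b
3) 529.801ms=4/3b +264.901ms=2/3b
4) 794.702ms=2b +794.702ms=2b
Σ=4b of 4 (151bpm 4/4) — PASS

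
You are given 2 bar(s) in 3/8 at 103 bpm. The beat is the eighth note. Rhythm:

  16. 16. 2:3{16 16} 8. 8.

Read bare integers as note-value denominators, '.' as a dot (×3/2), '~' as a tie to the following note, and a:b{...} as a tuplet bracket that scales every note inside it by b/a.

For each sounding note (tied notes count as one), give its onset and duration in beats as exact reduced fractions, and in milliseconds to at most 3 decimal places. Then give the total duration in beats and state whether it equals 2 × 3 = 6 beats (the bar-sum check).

1) 0.0ms=0b +436.893ms=3/4b
2) 436.893ms=3/4b +436.893ms=3/4b
3) 873.786ms=3/2b +436.893ms=3/4b
4) 1310.68ms=9/4b +436.893ms=3/4b
5) 1747.573ms=3b +873.786ms=3/2b
6) 2621.359ms=9/2b +873.786ms=3/2b
Σ=6b of 6 (103bpm 3/8) — PASS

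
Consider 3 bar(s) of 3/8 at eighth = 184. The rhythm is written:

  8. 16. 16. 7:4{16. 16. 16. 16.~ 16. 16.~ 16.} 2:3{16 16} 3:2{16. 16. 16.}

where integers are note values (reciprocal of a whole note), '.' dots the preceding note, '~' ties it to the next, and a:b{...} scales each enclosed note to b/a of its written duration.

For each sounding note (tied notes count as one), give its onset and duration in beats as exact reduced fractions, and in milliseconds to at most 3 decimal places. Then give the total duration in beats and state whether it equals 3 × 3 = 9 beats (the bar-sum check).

1) 0.0ms=0b +489.13ms=3/2b
2) 489.13ms=3/2b +244.565ms=3/4b
3) 733.696ms=9/4b +244.565ms=3/4b
4) 978.261ms=3b +139.752ms=3/7b
5) 1118.012ms=24/7b +139.752ms=3/7b
6) 1257.764ms=27/7b +139.752ms=3/7b
7) 1397.516ms=30/7b +279.503ms=6/7b
8) 1677.019ms=36/7b +279.503ms=6/7b
9) 1956.522ms=6b +244.565ms=3/4b
10) 2201.087ms=27/4b +244.565ms=3/4b
11) 2445.652ms=15/2b +163.043ms=1/2b
12) 2608.696ms=8b +163.043ms=1/2b
13) 2771.739ms=17/2b +163.043ms=1/2b
Σ=9b of 9 (184bpm 3/8) — PASS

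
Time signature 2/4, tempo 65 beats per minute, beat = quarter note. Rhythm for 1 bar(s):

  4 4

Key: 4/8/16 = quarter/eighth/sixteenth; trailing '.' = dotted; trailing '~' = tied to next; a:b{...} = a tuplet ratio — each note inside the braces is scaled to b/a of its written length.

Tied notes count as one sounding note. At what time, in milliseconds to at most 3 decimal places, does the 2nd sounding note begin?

1. 0.0ms @ 0 + 923.077ms (1)
2. 923.077ms @ 1 + 923.077ms (1)

note 2 onset = 1b = 923.077ms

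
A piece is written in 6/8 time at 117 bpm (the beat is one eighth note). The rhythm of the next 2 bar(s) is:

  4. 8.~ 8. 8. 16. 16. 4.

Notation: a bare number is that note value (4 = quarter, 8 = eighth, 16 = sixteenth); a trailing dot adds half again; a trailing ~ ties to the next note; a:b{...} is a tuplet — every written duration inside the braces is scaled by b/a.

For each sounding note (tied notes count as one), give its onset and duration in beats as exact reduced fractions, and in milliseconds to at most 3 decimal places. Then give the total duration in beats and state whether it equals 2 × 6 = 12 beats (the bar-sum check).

1) 0.0ms=0b +1538.462ms=3b
2) 1538.462ms=3b +1538.462ms=3b
3) 3076.923ms=6b +769.231ms=3/2b
4) 3846.154ms=15/2b +384.615ms=3/4b
5) 4230.769ms=33/4b +384.615ms=3/4b
6) 4615.385ms=9b +1538.462ms=3b
Σ=12b of 12 (117bpm 6/8) — PASS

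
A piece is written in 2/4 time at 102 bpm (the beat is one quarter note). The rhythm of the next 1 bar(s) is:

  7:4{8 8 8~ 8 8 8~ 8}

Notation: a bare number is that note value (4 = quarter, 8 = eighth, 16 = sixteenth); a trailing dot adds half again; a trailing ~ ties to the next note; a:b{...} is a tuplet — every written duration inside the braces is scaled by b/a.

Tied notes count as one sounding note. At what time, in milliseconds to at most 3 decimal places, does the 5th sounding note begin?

note 5 onset = 10/7b = 840.336ms

1. 0.0ms @ 0 + 168.067ms (2/7)
2. 168.067ms @ 2/7 + 168.067ms (2/7)
3. 336.134ms @ 4/7 + 336.134ms (4/7)
4. 672.269ms @ 8/7 + 168.067ms (2/7)
5. 840.336ms @ 10/7 + 336.134ms (4/7)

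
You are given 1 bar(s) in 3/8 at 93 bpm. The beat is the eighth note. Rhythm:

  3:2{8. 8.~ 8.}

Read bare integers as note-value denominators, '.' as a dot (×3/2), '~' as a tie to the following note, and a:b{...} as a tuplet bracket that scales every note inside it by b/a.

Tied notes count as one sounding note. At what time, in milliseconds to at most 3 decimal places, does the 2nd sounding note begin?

note 2 onset = 1b = 645.161ms

1. 0.0ms @ 0 + 645.161ms (1)
2. 645.161ms @ 1 + 1290.323ms (2)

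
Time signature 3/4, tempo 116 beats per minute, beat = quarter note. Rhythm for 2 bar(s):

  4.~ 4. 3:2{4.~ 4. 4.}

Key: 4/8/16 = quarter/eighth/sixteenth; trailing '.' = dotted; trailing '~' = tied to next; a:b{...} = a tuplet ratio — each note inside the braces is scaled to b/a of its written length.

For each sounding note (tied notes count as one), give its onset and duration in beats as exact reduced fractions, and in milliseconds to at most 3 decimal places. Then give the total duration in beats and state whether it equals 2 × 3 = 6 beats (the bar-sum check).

1) 0.0ms=0b +1551.724ms=3b
2) 1551.724ms=3b +1034.483ms=2b
3) 2586.207ms=5b +517.241ms=1b
Σ=6b of 6 (116bpm 3/4) — PASS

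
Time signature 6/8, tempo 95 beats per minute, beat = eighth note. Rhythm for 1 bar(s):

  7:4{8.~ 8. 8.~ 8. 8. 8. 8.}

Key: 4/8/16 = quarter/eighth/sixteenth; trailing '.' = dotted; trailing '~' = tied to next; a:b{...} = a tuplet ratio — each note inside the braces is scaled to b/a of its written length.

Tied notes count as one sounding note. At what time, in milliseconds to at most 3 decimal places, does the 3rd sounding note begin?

note 3 onset = 24/7b = 2165.414ms

1. 0.0ms @ 0 + 1082.707ms (12/7)
2. 1082.707ms @ 12/7 + 1082.707ms (12/7)
3. 2165.414ms @ 24/7 + 541.353ms (6/7)
4. 2706.767ms @ 30/7 + 541.353ms (6/7)
5. 3248.12ms @ 36/7 + 541.353ms (6/7)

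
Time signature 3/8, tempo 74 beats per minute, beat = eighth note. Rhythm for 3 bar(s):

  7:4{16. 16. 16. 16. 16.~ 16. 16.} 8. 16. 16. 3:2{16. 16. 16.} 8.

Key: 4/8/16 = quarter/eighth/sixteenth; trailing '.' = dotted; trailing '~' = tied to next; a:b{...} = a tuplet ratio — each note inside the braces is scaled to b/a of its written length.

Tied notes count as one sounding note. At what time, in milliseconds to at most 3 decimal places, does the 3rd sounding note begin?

1. 0.0ms @ 0 + 347.49ms (3/7)
2. 347.49ms @ 3/7 + 347.49ms (3/7)
3. 694.981ms @ 6/7 + 347.49ms (3/7)
4. 1042.471ms @ 9/7 + 347.49ms (3/7)
5. 1389.961ms @ 12/7 + 694.981ms (6/7)
6. 2084.942ms @ 18/7 + 347.49ms (3/7)
7. 2432.432ms @ 3 + 1216.216ms (3/2)
8. 3648.649ms @ 9/2 + 608.108ms (3/4)
9. 4256.757ms @ 21/4 + 608.108ms (3/4)
10. 4864.865ms @ 6 + 405.405ms (1/2)
11. 5270.27ms @ 13/2 + 405.405ms (1/2)
12. 5675.676ms @ 7 + 405.405ms (1/2)
13. 6081.081ms @ 15/2 + 1216.216ms (3/2)

note 3 onset = 6/7b = 694.981ms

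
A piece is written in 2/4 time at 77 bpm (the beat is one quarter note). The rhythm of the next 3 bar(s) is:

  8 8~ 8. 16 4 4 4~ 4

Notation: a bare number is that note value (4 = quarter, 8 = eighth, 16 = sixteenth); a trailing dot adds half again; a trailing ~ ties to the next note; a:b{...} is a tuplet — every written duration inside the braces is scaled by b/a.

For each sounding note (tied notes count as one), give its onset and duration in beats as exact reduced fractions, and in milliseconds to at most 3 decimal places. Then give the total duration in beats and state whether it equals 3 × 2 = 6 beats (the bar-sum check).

1) 0.0ms=0b +389.61ms=1/2b
2) 389.61ms=1/2b +974.026ms=5/4b
3) 1363.636ms=7/4b +194.805ms=1/4b
4) 1558.442ms=2b +779.221ms=1b
5) 2337.662ms=3b +779.221ms=1b
6) 3116.883ms=4b +1558.442ms=2b
Σ=6b of 6 (77bpm 2/4) — PASS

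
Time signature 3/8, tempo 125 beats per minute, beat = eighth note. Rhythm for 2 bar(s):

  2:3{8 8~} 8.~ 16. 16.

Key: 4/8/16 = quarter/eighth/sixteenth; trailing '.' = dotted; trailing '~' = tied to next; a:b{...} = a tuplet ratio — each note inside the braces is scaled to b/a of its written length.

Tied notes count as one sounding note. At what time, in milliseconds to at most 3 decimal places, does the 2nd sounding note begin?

note 2 onset = 3/2b = 720.0ms

1. 0.0ms @ 0 + 720.0ms (3/2)
2. 720.0ms @ 3/2 + 1800.0ms (15/4)
3. 2520.0ms @ 21/4 + 360.0ms (3/4)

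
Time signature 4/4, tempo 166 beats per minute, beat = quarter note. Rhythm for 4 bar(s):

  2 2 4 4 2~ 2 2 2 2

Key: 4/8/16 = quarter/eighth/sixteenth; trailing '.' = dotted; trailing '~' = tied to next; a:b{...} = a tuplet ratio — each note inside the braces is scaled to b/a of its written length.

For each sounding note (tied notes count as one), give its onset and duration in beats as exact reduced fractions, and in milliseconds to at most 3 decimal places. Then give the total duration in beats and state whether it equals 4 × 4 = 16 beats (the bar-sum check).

1) 0.0ms=0b +722.892ms=2b
2) 722.892ms=2b +722.892ms=2b
3) 1445.783ms=4b +361.446ms=1b
4) 1807.229ms=5b +361.446ms=1b
5) 2168.675ms=6b +1445.783ms=4b
6) 3614.458ms=10b +722.892ms=2b
7) 4337.349ms=12b +722.892ms=2b
8) 5060.241ms=14b +722.892ms=2b
Σ=16b of 16 (166bpm 4/4) — PASS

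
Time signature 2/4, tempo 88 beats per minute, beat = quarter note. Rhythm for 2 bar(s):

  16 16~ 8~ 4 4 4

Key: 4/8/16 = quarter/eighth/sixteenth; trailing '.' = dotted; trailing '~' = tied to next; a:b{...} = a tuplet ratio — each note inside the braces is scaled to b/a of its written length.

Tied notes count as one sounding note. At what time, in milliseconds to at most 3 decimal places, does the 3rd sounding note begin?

note 3 onset = 2b = 1363.636ms

1. 0.0ms @ 0 + 170.455ms (1/4)
2. 170.455ms @ 1/4 + 1193.182ms (7/4)
3. 1363.636ms @ 2 + 681.818ms (1)
4. 2045.455ms @ 3 + 681.818ms (1)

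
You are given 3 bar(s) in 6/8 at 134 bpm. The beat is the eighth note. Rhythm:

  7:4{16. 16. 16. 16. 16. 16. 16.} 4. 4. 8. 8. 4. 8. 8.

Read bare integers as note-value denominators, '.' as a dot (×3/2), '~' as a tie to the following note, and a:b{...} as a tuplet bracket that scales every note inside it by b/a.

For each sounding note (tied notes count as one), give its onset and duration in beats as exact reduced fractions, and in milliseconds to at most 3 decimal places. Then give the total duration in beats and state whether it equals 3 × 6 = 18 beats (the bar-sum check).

1) 0.0ms=0b +191.898ms=3/7b
2) 191.898ms=3/7b +191.898ms=3/7b
3) 383.795ms=6/7b +191.898ms=3/7b
4) 575.693ms=9/7b +191.898ms=3/7b
5) 767.591ms=12/7b +191.898ms=3/7b
6) 959.488ms=15/7b +191.898ms=3/7b
7) 1151.386ms=18/7b +191.898ms=3/7b
8) 1343.284ms=3b +1343.284ms=3b
9) 2686.567ms=6b +1343.284ms=3b
10) 4029.851ms=9b +671.642ms=3/2b
11) 4701.493ms=21/2b +671.642ms=3/2b
12) 5373.134ms=12b +1343.284ms=3b
13) 6716.418ms=15b +671.642ms=3/2b
14) 7388.06ms=33/2b +671.642ms=3/2b
Σ=18b of 18 (134bpm 6/8) — PASS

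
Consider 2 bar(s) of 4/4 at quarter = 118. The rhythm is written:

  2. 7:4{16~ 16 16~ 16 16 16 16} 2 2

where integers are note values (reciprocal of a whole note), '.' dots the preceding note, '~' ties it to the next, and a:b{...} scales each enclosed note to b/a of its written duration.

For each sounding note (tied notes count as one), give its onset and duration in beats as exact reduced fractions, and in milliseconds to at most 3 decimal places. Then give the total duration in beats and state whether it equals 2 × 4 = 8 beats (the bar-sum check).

1) 0.0ms=0b +1525.424ms=3b
2) 1525.424ms=3b +145.278ms=2/7b
3) 1670.702ms=23/7b +145.278ms=2/7b
4) 1815.981ms=25/7b +72.639ms=1/7b
5) 1888.62ms=26/7b +72.639ms=1/7b
6) 1961.259ms=27/7b +72.639ms=1/7b
7) 2033.898ms=4b +1016.949ms=2b
8) 3050.847ms=6b +1016.949ms=2b
Σ=8b of 8 (118bpm 4/4) — PASS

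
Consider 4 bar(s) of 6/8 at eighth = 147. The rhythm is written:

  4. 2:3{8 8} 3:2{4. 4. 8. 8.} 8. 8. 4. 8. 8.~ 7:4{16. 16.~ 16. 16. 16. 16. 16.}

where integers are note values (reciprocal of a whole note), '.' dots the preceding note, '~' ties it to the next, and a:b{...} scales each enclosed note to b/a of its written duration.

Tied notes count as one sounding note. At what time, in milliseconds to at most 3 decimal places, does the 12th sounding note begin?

1. 0.0ms @ 0 + 1224.49ms (3)
2. 1224.49ms @ 3 + 612.245ms (3/2)
3. 1836.735ms @ 9/2 + 612.245ms (3/2)
4. 2448.98ms @ 6 + 816.327ms (2)
5. 3265.306ms @ 8 + 816.327ms (2)
6. 4081.633ms @ 10 + 408.163ms (1)
7. 4489.796ms @ 11 + 408.163ms (1)
8. 4897.959ms @ 12 + 612.245ms (3/2)
9. 5510.204ms @ 27/2 + 612.245ms (3/2)
10. 6122.449ms @ 15 + 1224.49ms (3)
11. 7346.939ms @ 18 + 612.245ms (3/2)
12. 7959.184ms @ 39/2 + 787.172ms (27/14)
13. 8746.356ms @ 150/7 + 349.854ms (6/7)
14. 9096.21ms @ 156/7 + 174.927ms (3/7)
15. 9271.137ms @ 159/7 + 174.927ms (3/7)
16. 9446.064ms @ 162/7 + 174.927ms (3/7)
17. 9620.991ms @ 165/7 + 174.927ms (3/7)

note 12 onset = 39/2b = 7959.184ms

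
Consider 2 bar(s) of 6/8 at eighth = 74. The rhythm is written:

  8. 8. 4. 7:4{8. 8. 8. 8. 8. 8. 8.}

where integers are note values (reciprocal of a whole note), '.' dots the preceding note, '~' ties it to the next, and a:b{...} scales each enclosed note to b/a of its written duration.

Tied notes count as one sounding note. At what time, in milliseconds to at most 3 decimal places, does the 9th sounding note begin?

1. 0.0ms @ 0 + 1216.216ms (3/2)
2. 1216.216ms @ 3/2 + 1216.216ms (3/2)
3. 2432.432ms @ 3 + 2432.432ms (3)
4. 4864.865ms @ 6 + 694.981ms (6/7)
5. 5559.846ms @ 48/7 + 694.981ms (6/7)
6. 6254.826ms @ 54/7 + 694.981ms (6/7)
7. 6949.807ms @ 60/7 + 694.981ms (6/7)
8. 7644.788ms @ 66/7 + 694.981ms (6/7)
9. 8339.768ms @ 72/7 + 694.981ms (6/7)
10. 9034.749ms @ 78/7 + 694.981ms (6/7)

note 9 onset = 72/7b = 8339.768ms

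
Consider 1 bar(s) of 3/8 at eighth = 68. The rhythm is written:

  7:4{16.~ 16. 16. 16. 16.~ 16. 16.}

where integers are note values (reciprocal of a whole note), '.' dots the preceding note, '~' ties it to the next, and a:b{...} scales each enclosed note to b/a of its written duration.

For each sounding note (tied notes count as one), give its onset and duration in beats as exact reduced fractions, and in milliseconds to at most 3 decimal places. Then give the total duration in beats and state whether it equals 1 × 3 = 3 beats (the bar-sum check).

1) 0.0ms=0b +756.303ms=6/7b
2) 756.303ms=6/7b +378.151ms=3/7b
3) 1134.454ms=9/7b +378.151ms=3/7b
4) 1512.605ms=12/7b +756.303ms=6/7b
5) 2268.908ms=18/7b +378.151ms=3/7b
Σ=3b of 3 (68bpm 3/8) — PASS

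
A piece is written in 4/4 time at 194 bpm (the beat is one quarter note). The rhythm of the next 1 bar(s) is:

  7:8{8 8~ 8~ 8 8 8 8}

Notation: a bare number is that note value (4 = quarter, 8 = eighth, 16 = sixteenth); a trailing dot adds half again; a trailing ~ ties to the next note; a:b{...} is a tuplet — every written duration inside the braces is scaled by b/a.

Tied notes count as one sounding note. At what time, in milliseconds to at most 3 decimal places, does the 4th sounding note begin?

1. 0.0ms @ 0 + 176.73ms (4/7)
2. 176.73ms @ 4/7 + 530.191ms (12/7)
3. 706.922ms @ 16/7 + 176.73ms (4/7)
4. 883.652ms @ 20/7 + 176.73ms (4/7)
5. 1060.383ms @ 24/7 + 176.73ms (4/7)

note 4 onset = 20/7b = 883.652ms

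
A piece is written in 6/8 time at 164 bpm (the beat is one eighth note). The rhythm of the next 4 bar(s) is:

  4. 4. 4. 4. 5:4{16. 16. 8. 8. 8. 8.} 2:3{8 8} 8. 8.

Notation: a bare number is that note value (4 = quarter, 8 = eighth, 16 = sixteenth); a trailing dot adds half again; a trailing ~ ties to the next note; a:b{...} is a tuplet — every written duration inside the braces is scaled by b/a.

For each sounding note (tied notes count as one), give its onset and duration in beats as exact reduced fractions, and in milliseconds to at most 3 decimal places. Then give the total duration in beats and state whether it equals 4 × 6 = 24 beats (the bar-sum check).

1) 0.0ms=0b +1097.561ms=3b
2) 1097.561ms=3b +1097.561ms=3b
3) 2195.122ms=6b +1097.561ms=3b
4) 3292.683ms=9b +1097.561ms=3b
5) 4390.244ms=12b +219.512ms=3/5b
6) 4609.756ms=63/5b +219.512ms=3/5b
7) 4829.268ms=66/5b +439.024ms=6/5b
8) 5268.293ms=72/5b +439.024ms=6/5b
9) 5707.317ms=78/5b +439.024ms=6/5b
10) 6146.341ms=84/5b +439.024ms=6/5b
11) 6585.366ms=18b +548.78ms=3/2b
12) 7134.146ms=39/2b +548.78ms=3/2b
13) 7682.927ms=21b +548.78ms=3/2b
14) 8231.707ms=45/2b +548.78ms=3/2b
Σ=24b of 24 (164bpm 6/8) — PASS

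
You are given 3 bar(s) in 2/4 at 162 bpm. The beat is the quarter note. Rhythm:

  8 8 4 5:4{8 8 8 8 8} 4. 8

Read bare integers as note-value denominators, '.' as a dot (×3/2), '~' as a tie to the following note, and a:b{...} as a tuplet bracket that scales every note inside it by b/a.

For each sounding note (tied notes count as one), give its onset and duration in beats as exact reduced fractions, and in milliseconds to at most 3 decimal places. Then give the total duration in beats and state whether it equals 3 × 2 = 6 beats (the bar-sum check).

1) 0.0ms=0b +185.185ms=1/2b
2) 185.185ms=1/2b +185.185ms=1/2b
3) 370.37ms=1b +370.37ms=1b
4) 740.741ms=2b +148.148ms=2/5b
5) 888.889ms=12/5b +148.148ms=2/5b
6) 1037.037ms=14/5b +148.148ms=2/5b
7) 1185.185ms=16/5b +148.148ms=2/5b
8) 1333.333ms=18/5b +148.148ms=2/5b
9) 1481.481ms=4b +555.556ms=3/2b
10) 2037.037ms=11/2b +185.185ms=1/2b
Σ=6b of 6 (162bpm 2/4) — PASS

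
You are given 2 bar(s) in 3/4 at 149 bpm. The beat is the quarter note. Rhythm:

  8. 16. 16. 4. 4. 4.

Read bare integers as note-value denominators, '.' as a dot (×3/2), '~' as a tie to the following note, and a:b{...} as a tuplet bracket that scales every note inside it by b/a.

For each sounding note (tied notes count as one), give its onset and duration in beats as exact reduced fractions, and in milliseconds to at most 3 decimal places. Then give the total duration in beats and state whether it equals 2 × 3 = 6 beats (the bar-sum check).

1) 0.0ms=0b +302.013ms=3/4b
2) 302.013ms=3/4b +151.007ms=3/8b
3) 453.02ms=9/8b +151.007ms=3/8b
4) 604.027ms=3/2b +604.027ms=3/2b
5) 1208.054ms=3b +604.027ms=3/2b
6) 1812.081ms=9/2b +604.027ms=3/2b
Σ=6b of 6 (149bpm 3/4) — PASS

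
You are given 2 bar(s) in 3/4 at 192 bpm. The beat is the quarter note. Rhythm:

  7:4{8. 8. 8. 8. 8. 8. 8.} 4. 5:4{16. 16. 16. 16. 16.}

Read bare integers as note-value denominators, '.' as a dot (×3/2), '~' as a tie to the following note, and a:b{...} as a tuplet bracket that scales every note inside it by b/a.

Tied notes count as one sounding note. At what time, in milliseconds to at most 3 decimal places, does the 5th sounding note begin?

1. 0.0ms @ 0 + 133.929ms (3/7)
2. 133.929ms @ 3/7 + 133.929ms (3/7)
3. 267.857ms @ 6/7 + 133.929ms (3/7)
4. 401.786ms @ 9/7 + 133.929ms (3/7)
5. 535.714ms @ 12/7 + 133.929ms (3/7)
6. 669.643ms @ 15/7 + 133.929ms (3/7)
7. 803.571ms @ 18/7 + 133.929ms (3/7)
8. 937.5ms @ 3 + 468.75ms (3/2)
9. 1406.25ms @ 9/2 + 93.75ms (3/10)
10. 1500.0ms @ 24/5 + 93.75ms (3/10)
11. 1593.75ms @ 51/10 + 93.75ms (3/10)
12. 1687.5ms @ 27/5 + 93.75ms (3/10)
13. 1781.25ms @ 57/10 + 93.75ms (3/10)

note 5 onset = 12/7b = 535.714ms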